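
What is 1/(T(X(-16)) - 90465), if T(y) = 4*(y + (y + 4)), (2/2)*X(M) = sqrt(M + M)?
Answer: -90449/8181023649 - 32*I*sqrt(2)/8181023649 ≈ -1.1056e-5 - 5.5317e-9*I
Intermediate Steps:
X(M) = sqrt(2)*sqrt(M) (X(M) = sqrt(M + M) = sqrt(2*M) = sqrt(2)*sqrt(M))
T(y) = 16 + 8*y (T(y) = 4*(y + (4 + y)) = 4*(4 + 2*y) = 16 + 8*y)
1/(T(X(-16)) - 90465) = 1/((16 + 8*(sqrt(2)*sqrt(-16))) - 90465) = 1/((16 + 8*(sqrt(2)*(4*I))) - 90465) = 1/((16 + 8*(4*I*sqrt(2))) - 90465) = 1/((16 + 32*I*sqrt(2)) - 90465) = 1/(-90449 + 32*I*sqrt(2))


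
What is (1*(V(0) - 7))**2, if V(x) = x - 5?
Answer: 144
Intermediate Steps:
V(x) = -5 + x
(1*(V(0) - 7))**2 = (1*((-5 + 0) - 7))**2 = (1*(-5 - 7))**2 = (1*(-12))**2 = (-12)**2 = 144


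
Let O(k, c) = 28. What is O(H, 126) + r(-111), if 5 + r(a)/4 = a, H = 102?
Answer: -436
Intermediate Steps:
r(a) = -20 + 4*a
O(H, 126) + r(-111) = 28 + (-20 + 4*(-111)) = 28 + (-20 - 444) = 28 - 464 = -436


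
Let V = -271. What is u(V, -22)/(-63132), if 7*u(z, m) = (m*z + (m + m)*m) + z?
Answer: -6659/441924 ≈ -0.015068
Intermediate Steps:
u(z, m) = z/7 + 2*m**2/7 + m*z/7 (u(z, m) = ((m*z + (m + m)*m) + z)/7 = ((m*z + (2*m)*m) + z)/7 = ((m*z + 2*m**2) + z)/7 = ((2*m**2 + m*z) + z)/7 = (z + 2*m**2 + m*z)/7 = z/7 + 2*m**2/7 + m*z/7)
u(V, -22)/(-63132) = ((1/7)*(-271) + (2/7)*(-22)**2 + (1/7)*(-22)*(-271))/(-63132) = (-271/7 + (2/7)*484 + 5962/7)*(-1/63132) = (-271/7 + 968/7 + 5962/7)*(-1/63132) = (6659/7)*(-1/63132) = -6659/441924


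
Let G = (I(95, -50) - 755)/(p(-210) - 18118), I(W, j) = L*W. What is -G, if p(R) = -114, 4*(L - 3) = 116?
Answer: 2285/18232 ≈ 0.12533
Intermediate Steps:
L = 32 (L = 3 + (1/4)*116 = 3 + 29 = 32)
I(W, j) = 32*W
G = -2285/18232 (G = (32*95 - 755)/(-114 - 18118) = (3040 - 755)/(-18232) = 2285*(-1/18232) = -2285/18232 ≈ -0.12533)
-G = -1*(-2285/18232) = 2285/18232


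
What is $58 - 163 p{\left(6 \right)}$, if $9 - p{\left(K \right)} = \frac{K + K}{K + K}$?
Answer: $-1246$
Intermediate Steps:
$p{\left(K \right)} = 8$ ($p{\left(K \right)} = 9 - \frac{K + K}{K + K} = 9 - \frac{2 K}{2 K} = 9 - 2 K \frac{1}{2 K} = 9 - 1 = 8$)
$58 - 163 p{\left(6 \right)} = 58 - 1304 = -1246$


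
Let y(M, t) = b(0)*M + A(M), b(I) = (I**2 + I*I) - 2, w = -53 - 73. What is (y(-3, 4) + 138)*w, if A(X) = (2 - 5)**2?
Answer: -19278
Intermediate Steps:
w = -126
A(X) = 9 (A(X) = (-3)**2 = 9)
b(I) = -2 + 2*I**2 (b(I) = (I**2 + I**2) - 2 = 2*I**2 - 2 = -2 + 2*I**2)
y(M, t) = 9 - 2*M (y(M, t) = (-2 + 2*0**2)*M + 9 = (-2 + 2*0)*M + 9 = (-2 + 0)*M + 9 = -2*M + 9 = 9 - 2*M)
(y(-3, 4) + 138)*w = ((9 - 2*(-3)) + 138)*(-126) = ((9 + 6) + 138)*(-126) = (15 + 138)*(-126) = 153*(-126) = -19278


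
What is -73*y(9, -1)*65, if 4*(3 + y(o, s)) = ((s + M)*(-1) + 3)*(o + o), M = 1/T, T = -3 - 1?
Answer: -612105/8 ≈ -76513.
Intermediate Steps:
T = -4
M = -1/4 (M = 1/(-4) = -1/4 ≈ -0.25000)
y(o, s) = -3 + o*(13/4 - s)/2 (y(o, s) = -3 + (((s - 1/4)*(-1) + 3)*(o + o))/4 = -3 + (((-1/4 + s)*(-1) + 3)*(2*o))/4 = -3 + (((1/4 - s) + 3)*(2*o))/4 = -3 + ((13/4 - s)*(2*o))/4 = -3 + (2*o*(13/4 - s))/4 = -3 + o*(13/4 - s)/2)
-73*y(9, -1)*65 = -73*(-3 + (13/8)*9 - 1/2*9*(-1))*65 = -73*(-3 + 117/8 + 9/2)*65 = -73*129/8*65 = -9417/8*65 = -612105/8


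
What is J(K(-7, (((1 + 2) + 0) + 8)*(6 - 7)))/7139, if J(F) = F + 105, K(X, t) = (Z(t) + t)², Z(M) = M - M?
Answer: 226/7139 ≈ 0.031657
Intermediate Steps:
Z(M) = 0
K(X, t) = t² (K(X, t) = (0 + t)² = t²)
J(F) = 105 + F
J(K(-7, (((1 + 2) + 0) + 8)*(6 - 7)))/7139 = (105 + ((((1 + 2) + 0) + 8)*(6 - 7))²)/7139 = (105 + (((3 + 0) + 8)*(-1))²)*(1/7139) = (105 + ((3 + 8)*(-1))²)*(1/7139) = (105 + (11*(-1))²)*(1/7139) = (105 + (-11)²)*(1/7139) = (105 + 121)*(1/7139) = 226*(1/7139) = 226/7139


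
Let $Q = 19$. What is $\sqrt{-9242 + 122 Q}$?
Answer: $2 i \sqrt{1731} \approx 83.211 i$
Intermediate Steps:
$\sqrt{-9242 + 122 Q} = \sqrt{-9242 + 122 \cdot 19} = \sqrt{-9242 + 2318} = \sqrt{-6924} = 2 i \sqrt{1731}$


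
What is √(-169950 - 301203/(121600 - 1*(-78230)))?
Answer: 39*I*√495763642410/66610 ≈ 412.25*I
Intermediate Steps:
√(-169950 - 301203/(121600 - 1*(-78230))) = √(-169950 - 301203/(121600 + 78230)) = √(-169950 - 301203/199830) = √(-169950 - 301203*1/199830) = √(-169950 - 100401/66610) = √(-11320469901/66610) = 39*I*√495763642410/66610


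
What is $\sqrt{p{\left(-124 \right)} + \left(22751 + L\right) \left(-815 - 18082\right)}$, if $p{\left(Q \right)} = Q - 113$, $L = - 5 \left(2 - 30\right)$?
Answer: $6 i \sqrt{12015874} \approx 20798.0 i$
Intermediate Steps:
$L = 140$ ($L = \left(-5\right) \left(-28\right) = 140$)
$p{\left(Q \right)} = -113 + Q$ ($p{\left(Q \right)} = Q - 113 = -113 + Q$)
$\sqrt{p{\left(-124 \right)} + \left(22751 + L\right) \left(-815 - 18082\right)} = \sqrt{\left(-113 - 124\right) + \left(22751 + 140\right) \left(-815 - 18082\right)} = \sqrt{-237 + 22891 \left(-18897\right)} = \sqrt{-237 - 432571227} = \sqrt{-432571464} = 6 i \sqrt{12015874}$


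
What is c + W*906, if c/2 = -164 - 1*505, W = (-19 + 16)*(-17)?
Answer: 44868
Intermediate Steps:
W = 51 (W = -3*(-17) = 51)
c = -1338 (c = 2*(-164 - 1*505) = 2*(-164 - 505) = 2*(-669) = -1338)
c + W*906 = -1338 + 51*906 = -1338 + 46206 = 44868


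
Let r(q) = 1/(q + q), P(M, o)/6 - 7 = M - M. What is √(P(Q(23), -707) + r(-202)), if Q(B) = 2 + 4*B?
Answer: 19*√4747/202 ≈ 6.4806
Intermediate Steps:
P(M, o) = 42 (P(M, o) = 42 + 6*(M - M) = 42 + 6*0 = 42 + 0 = 42)
r(q) = 1/(2*q)
√(P(Q(23), -707) + r(-202)) = √(42 + (½)/(-202)) = √(42 + (½)*(-1/202)) = √(42 - 1/404) = √(16967/404) = 19*√4747/202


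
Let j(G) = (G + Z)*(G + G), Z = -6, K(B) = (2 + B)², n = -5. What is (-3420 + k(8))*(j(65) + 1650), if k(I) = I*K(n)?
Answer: -31203360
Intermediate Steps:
k(I) = 9*I (k(I) = I*(2 - 5)² = I*(-3)² = I*9 = 9*I)
j(G) = 2*G*(-6 + G) (j(G) = (G - 6)*(G + G) = (-6 + G)*(2*G) = 2*G*(-6 + G))
(-3420 + k(8))*(j(65) + 1650) = (-3420 + 9*8)*(2*65*(-6 + 65) + 1650) = (-3420 + 72)*(2*65*59 + 1650) = -3348*(7670 + 1650) = -3348*9320 = -31203360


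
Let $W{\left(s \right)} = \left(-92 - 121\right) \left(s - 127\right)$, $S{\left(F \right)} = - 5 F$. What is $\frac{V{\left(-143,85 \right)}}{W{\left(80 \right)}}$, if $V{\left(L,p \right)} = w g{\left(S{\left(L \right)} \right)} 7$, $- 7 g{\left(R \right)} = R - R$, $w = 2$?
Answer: $0$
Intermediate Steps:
$W{\left(s \right)} = 27051 - 213 s$ ($W{\left(s \right)} = - 213 \left(-127 + s\right) = 27051 - 213 s$)
$g{\left(R \right)} = 0$ ($g{\left(R \right)} = - \frac{R - R}{7} = \left(- \frac{1}{7}\right) 0 = 0$)
$V{\left(L,p \right)} = 0$ ($V{\left(L,p \right)} = 2 \cdot 0 \cdot 7 = 0 \cdot 7 = 0$)
$\frac{V{\left(-143,85 \right)}}{W{\left(80 \right)}} = \frac{0}{27051 - 17040} = \frac{0}{10011} = 0 \cdot \frac{1}{10011} = 0$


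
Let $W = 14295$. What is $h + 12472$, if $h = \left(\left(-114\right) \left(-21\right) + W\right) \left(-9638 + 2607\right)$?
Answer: $-117327887$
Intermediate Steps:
$h = -117340359$ ($h = \left(\left(-114\right) \left(-21\right) + 14295\right) \left(-9638 + 2607\right) = \left(2394 + 14295\right) \left(-7031\right) = 16689 \left(-7031\right) = -117340359$)
$h + 12472 = -117340359 + 12472 = -117327887$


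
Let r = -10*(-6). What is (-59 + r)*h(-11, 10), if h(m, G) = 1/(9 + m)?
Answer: -½ ≈ -0.50000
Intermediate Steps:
r = 60
(-59 + r)*h(-11, 10) = (-59 + 60)/(9 - 11) = 1/(-2) = 1*(-½) = -½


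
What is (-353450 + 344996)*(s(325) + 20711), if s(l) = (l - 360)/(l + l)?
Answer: -11380872021/65 ≈ -1.7509e+8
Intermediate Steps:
s(l) = (-360 + l)/(2*l) (s(l) = (-360 + l)/((2*l)) = (-360 + l)*(1/(2*l)) = (-360 + l)/(2*l))
(-353450 + 344996)*(s(325) + 20711) = (-353450 + 344996)*((1/2)*(-360 + 325)/325 + 20711) = -8454*((1/2)*(1/325)*(-35) + 20711) = -8454*(-7/130 + 20711) = -8454*2692423/130 = -11380872021/65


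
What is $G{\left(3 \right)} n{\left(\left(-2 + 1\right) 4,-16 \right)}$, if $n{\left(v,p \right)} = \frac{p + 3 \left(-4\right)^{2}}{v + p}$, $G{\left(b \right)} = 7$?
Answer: $- \frac{56}{5} \approx -11.2$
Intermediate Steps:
$n{\left(v,p \right)} = \frac{48 + p}{p + v}$ ($n{\left(v,p \right)} = \frac{p + 3 \cdot 16}{p + v} = \frac{p + 48}{p + v} = \frac{48 + p}{p + v}$)
$G{\left(3 \right)} n{\left(\left(-2 + 1\right) 4,-16 \right)} = 7 \frac{48 - 16}{-16 + \left(-2 + 1\right) 4} = 7 \frac{1}{-16 - 4} \cdot 32 = 7 \frac{1}{-20} \cdot 32 = 7 \left(\left(- \frac{1}{20}\right) 32\right) = 7 \left(- \frac{8}{5}\right) = - \frac{56}{5}$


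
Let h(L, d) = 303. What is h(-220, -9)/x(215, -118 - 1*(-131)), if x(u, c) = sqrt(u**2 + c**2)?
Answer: 303*sqrt(46394)/46394 ≈ 1.4067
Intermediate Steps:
x(u, c) = sqrt(c**2 + u**2)
h(-220, -9)/x(215, -118 - 1*(-131)) = 303/(sqrt((-118 - 1*(-131))**2 + 215**2)) = 303/(sqrt((-118 + 131)**2 + 46225)) = 303/(sqrt(13**2 + 46225)) = 303/(sqrt(169 + 46225)) = 303/(sqrt(46394)) = 303*(sqrt(46394)/46394) = 303*sqrt(46394)/46394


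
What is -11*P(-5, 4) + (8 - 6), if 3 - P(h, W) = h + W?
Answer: -42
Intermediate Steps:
P(h, W) = 3 - W - h (P(h, W) = 3 - (h + W) = 3 - (W + h) = 3 + (-W - h) = 3 - W - h)
-11*P(-5, 4) + (8 - 6) = -11*(3 - 1*4 - 1*(-5)) + (8 - 6) = -11*(3 - 4 + 5) + 2 = -11*4 + 2 = -44 + 2 = -42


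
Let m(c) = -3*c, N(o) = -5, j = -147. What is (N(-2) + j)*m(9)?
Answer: 4104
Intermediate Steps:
(N(-2) + j)*m(9) = (-5 - 147)*(-3*9) = -152*(-27) = 4104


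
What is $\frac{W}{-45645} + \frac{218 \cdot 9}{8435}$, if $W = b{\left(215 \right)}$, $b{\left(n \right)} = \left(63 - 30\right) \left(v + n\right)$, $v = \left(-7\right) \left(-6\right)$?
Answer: $\frac{1201217}{25667705} \approx 0.046799$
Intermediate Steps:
$v = 42$
$b{\left(n \right)} = 1386 + 33 n$ ($b{\left(n \right)} = \left(63 - 30\right) \left(42 + n\right) = 33 \left(42 + n\right) = 1386 + 33 n$)
$W = 8481$ ($W = 1386 + 33 \cdot 215 = 1386 + 7095 = 8481$)
$\frac{W}{-45645} + \frac{218 \cdot 9}{8435} = \frac{8481}{-45645} + \frac{218 \cdot 9}{8435} = 8481 \left(- \frac{1}{45645}\right) + 1962 \cdot \frac{1}{8435} = - \frac{2827}{15215} + \frac{1962}{8435} = \frac{1201217}{25667705}$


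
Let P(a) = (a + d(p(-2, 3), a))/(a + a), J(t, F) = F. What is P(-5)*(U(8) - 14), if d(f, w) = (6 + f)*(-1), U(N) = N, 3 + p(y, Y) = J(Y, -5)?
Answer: -9/5 ≈ -1.8000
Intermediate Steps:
p(y, Y) = -8 (p(y, Y) = -3 - 5 = -8)
d(f, w) = -6 - f
P(a) = (2 + a)/(2*a) (P(a) = (a + (-6 - 1*(-8)))/(a + a) = (a + (-6 + 8))/((2*a)) = (a + 2)*(1/(2*a)) = (2 + a)*(1/(2*a)) = (2 + a)/(2*a))
P(-5)*(U(8) - 14) = ((½)*(2 - 5)/(-5))*(8 - 14) = ((½)*(-⅕)*(-3))*(-6) = (3/10)*(-6) = -9/5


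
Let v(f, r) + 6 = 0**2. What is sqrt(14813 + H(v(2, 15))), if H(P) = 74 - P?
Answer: sqrt(14893) ≈ 122.04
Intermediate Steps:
v(f, r) = -6 (v(f, r) = -6 + 0**2 = -6 + 0 = -6)
sqrt(14813 + H(v(2, 15))) = sqrt(14813 + (74 - 1*(-6))) = sqrt(14813 + (74 + 6)) = sqrt(14813 + 80) = sqrt(14893)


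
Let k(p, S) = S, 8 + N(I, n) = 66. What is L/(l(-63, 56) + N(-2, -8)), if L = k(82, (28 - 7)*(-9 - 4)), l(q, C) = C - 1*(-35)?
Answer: -273/149 ≈ -1.8322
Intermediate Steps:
N(I, n) = 58 (N(I, n) = -8 + 66 = 58)
l(q, C) = 35 + C (l(q, C) = C + 35 = 35 + C)
L = -273 (L = (28 - 7)*(-9 - 4) = 21*(-13) = -273)
L/(l(-63, 56) + N(-2, -8)) = -273/((35 + 56) + 58) = -273/(91 + 58) = -273/149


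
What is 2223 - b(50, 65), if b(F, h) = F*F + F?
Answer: -327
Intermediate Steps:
b(F, h) = F + F² (b(F, h) = F² + F = F + F²)
2223 - b(50, 65) = 2223 - 50*(1 + 50) = 2223 - 50*51 = 2223 - 1*2550 = 2223 - 2550 = -327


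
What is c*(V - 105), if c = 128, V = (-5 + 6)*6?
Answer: -12672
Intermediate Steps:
V = 6 (V = 1*6 = 6)
c*(V - 105) = 128*(6 - 105) = 128*(-99) = -12672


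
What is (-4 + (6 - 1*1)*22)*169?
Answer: 17914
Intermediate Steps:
(-4 + (6 - 1*1)*22)*169 = (-4 + (6 - 1)*22)*169 = (-4 + 5*22)*169 = (-4 + 110)*169 = 106*169 = 17914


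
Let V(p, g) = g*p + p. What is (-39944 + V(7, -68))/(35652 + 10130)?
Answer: -40413/45782 ≈ -0.88273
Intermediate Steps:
V(p, g) = p + g*p
(-39944 + V(7, -68))/(35652 + 10130) = (-39944 + 7*(1 - 68))/(35652 + 10130) = (-39944 + 7*(-67))/45782 = (-39944 - 469)*(1/45782) = -40413*1/45782 = -40413/45782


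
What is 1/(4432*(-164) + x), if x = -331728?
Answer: -1/1058576 ≈ -9.4466e-7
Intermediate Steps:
1/(4432*(-164) + x) = 1/(4432*(-164) - 331728) = 1/(-726848 - 331728) = 1/(-1058576) = -1/1058576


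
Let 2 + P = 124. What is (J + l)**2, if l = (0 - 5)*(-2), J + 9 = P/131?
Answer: 64009/17161 ≈ 3.7299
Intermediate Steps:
P = 122 (P = -2 + 124 = 122)
J = -1057/131 (J = -9 + 122/131 = -1057/131 ≈ -8.0687)
l = 10 (l = -5*(-2) = 10)
(J + l)**2 = (-1057/131 + 10)**2 = (253/131)**2 = 64009/17161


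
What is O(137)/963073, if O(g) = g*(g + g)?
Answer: 37538/963073 ≈ 0.038977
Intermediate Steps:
O(g) = 2*g² (O(g) = g*(2*g) = 2*g²)
O(137)/963073 = (2*137²)/963073 = (2*18769)*(1/963073) = 37538*(1/963073) = 37538/963073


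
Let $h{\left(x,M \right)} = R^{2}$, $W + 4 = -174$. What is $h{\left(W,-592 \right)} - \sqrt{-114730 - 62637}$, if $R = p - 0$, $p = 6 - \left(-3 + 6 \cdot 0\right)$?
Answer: $81 - i \sqrt{177367} \approx 81.0 - 421.15 i$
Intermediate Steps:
$W = -178$ ($W = -4 - 174 = -178$)
$p = 9$ ($p = 6 - \left(-3 + 0\right) = 6 - -3 = 6 + 3 = 9$)
$R = 9$ ($R = 9 - 0 = 9 + 0 = 9$)
$h{\left(x,M \right)} = 81$ ($h{\left(x,M \right)} = 9^{2} = 81$)
$h{\left(W,-592 \right)} - \sqrt{-114730 - 62637} = 81 - \sqrt{-114730 - 62637} = 81 - \sqrt{-177367} = 81 - i \sqrt{177367}$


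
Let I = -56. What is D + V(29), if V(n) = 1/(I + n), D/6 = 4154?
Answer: 672947/27 ≈ 24924.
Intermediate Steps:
D = 24924 (D = 6*4154 = 24924)
V(n) = 1/(-56 + n)
D + V(29) = 24924 + 1/(-56 + 29) = 24924 + 1/(-27) = 24924 - 1/27 = 672947/27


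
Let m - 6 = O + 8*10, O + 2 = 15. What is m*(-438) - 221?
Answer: -43583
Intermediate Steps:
O = 13 (O = -2 + 15 = 13)
m = 99 (m = 6 + (13 + 8*10) = 6 + (13 + 80) = 6 + 93 = 99)
m*(-438) - 221 = 99*(-438) - 221 = -43362 - 221 = -43583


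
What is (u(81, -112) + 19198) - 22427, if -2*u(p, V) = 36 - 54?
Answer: -3220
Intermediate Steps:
u(p, V) = 9 (u(p, V) = -(36 - 54)/2 = -1/2*(-18) = 9)
(u(81, -112) + 19198) - 22427 = (9 + 19198) - 22427 = 19207 - 22427 = -3220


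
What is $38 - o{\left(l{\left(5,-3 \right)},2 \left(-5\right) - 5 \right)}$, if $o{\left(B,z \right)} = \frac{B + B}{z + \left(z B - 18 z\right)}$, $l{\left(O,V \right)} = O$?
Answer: $\frac{683}{18} \approx 37.944$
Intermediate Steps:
$o{\left(B,z \right)} = \frac{2 B}{- 17 z + B z}$ ($o{\left(B,z \right)} = \frac{2 B}{z + \left(B z - 18 z\right)} = \frac{2 B}{z + \left(- 18 z + B z\right)} = \frac{2 B}{- 17 z + B z}$)
$38 - o{\left(l{\left(5,-3 \right)},2 \left(-5\right) - 5 \right)} = 38 - 2 \cdot 5 \frac{1}{2 \left(-5\right) - 5} \frac{1}{-17 + 5} = 38 - 2 \cdot 5 \frac{1}{-10 - 5} \frac{1}{-12} = 38 - 2 \cdot 5 \frac{1}{-15} \left(- \frac{1}{12}\right) = 38 - 2 \cdot 5 \left(- \frac{1}{15}\right) \left(- \frac{1}{12}\right) = 38 - \frac{1}{18} = \frac{683}{18}$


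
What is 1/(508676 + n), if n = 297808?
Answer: 1/806484 ≈ 1.2400e-6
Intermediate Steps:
1/(508676 + n) = 1/(508676 + 297808) = 1/806484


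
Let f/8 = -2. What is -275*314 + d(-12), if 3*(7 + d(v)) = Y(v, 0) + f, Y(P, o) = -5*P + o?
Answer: -259027/3 ≈ -86342.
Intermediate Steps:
f = -16 (f = 8*(-2) = -16)
Y(P, o) = o - 5*P
d(v) = -37/3 - 5*v/3 (d(v) = -7 + ((0 - 5*v) - 16)/3 = -7 + (-5*v - 16)/3 = -7 + (-16 - 5*v)/3 = -7 + (-16/3 - 5*v/3) = -37/3 - 5*v/3)
-275*314 + d(-12) = -275*314 + (-37/3 - 5/3*(-12)) = -86350 + (-37/3 + 20) = -86350 + 23/3 = -259027/3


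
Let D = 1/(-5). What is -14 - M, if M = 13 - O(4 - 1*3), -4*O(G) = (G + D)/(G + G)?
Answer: -271/10 ≈ -27.100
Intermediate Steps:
D = -1/5 ≈ -0.20000
O(G) = -(-1/5 + G)/(8*G) (O(G) = -(G - 1/5)/(4*(G + G)) = -(-1/5 + G)/(4*(2*G)) = -(-1/5 + G)*1/(2*G)/4 = -(-1/5 + G)/(8*G))
M = 131/10 (M = 13 - (1 - 5*(4 - 1*3))/(40*(4 - 1*3)) = 13 - (1 - 5*(4 - 3))/(40*(4 - 3)) = 13 - (1 - 5*1)/(40*1) = 13 - (1 - 5)/40 = 13 - (-4)/40 = 13 - 1*(-1/10) = 13 + 1/10 = 131/10 ≈ 13.100)
-14 - M = -14 - 1*131/10 = -14 - 131/10 = -271/10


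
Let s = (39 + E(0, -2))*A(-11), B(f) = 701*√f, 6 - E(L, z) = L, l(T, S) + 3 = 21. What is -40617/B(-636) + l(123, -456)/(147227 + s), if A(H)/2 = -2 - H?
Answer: 18/148037 + 13539*I*√159/74306 ≈ 0.00012159 + 2.2975*I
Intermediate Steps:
l(T, S) = 18 (l(T, S) = -3 + 21 = 18)
A(H) = -4 - 2*H (A(H) = 2*(-2 - H) = -4 - 2*H)
E(L, z) = 6 - L
s = 810 (s = (39 + (6 - 1*0))*(-4 - 2*(-11)) = (39 + (6 + 0))*(-4 + 22) = (39 + 6)*18 = 45*18 = 810)
-40617/B(-636) + l(123, -456)/(147227 + s) = -40617*(-I*√159/222918) + 18/(147227 + 810) = -40617*(-I*√159/222918) + 18/148037 = -40617*(-I*√159/222918) + 18*(1/148037) = -(-13539)*I*√159/74306 + 18/148037 = 13539*I*√159/74306 + 18/148037 = 18/148037 + 13539*I*√159/74306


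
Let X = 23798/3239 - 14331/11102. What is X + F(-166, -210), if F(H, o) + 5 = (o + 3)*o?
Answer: 1563192152057/35959378 ≈ 43471.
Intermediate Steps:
F(H, o) = -5 + o*(3 + o) (F(H, o) = -5 + (o + 3)*o = -5 + (3 + o)*o = -5 + o*(3 + o))
X = 217787287/35959378 (X = 23798*(1/3239) - 14331*1/11102 = 23798/3239 - 14331/11102 = 217787287/35959378 ≈ 6.0565)
X + F(-166, -210) = 217787287/35959378 + (-5 + (-210)² + 3*(-210)) = 217787287/35959378 + (-5 + 44100 - 630) = 217787287/35959378 + 43465 = 1563192152057/35959378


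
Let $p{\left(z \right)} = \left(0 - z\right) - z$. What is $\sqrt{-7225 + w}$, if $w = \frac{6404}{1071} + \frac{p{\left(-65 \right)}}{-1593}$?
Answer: $\frac{i \sqrt{28824789999831}}{63189} \approx 84.965 i$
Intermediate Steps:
$p{\left(z \right)} = - 2 z$ ($p{\left(z \right)} = - z - z = - 2 z$)
$w = \frac{1118038}{189567}$ ($w = \frac{6404}{1071} + \frac{\left(-2\right) \left(-65\right)}{-1593} = 6404 \cdot \frac{1}{1071} + 130 \left(- \frac{1}{1593}\right) = \frac{6404}{1071} - \frac{130}{1593} = \frac{1118038}{189567} \approx 5.8979$)
$\sqrt{-7225 + w} = \sqrt{-7225 + \frac{1118038}{189567}} = \sqrt{- \frac{1368503537}{189567}} = \frac{i \sqrt{28824789999831}}{63189}$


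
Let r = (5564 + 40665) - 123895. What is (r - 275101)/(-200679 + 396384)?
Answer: -117589/65235 ≈ -1.8025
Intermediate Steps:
r = -77666 (r = 46229 - 123895 = -77666)
(r - 275101)/(-200679 + 396384) = (-77666 - 275101)/(-200679 + 396384) = -352767/195705 = -352767*1/195705 = -117589/65235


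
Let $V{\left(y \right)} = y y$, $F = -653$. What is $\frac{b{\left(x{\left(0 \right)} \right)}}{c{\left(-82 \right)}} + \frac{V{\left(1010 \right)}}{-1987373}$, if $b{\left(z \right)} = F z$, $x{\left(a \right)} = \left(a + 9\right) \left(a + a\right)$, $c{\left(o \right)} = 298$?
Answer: $- \frac{1020100}{1987373} \approx -0.51329$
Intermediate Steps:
$x{\left(a \right)} = 2 a \left(9 + a\right)$ ($x{\left(a \right)} = \left(9 + a\right) 2 a = 2 a \left(9 + a\right)$)
$b{\left(z \right)} = - 653 z$
$V{\left(y \right)} = y^{2}$
$\frac{b{\left(x{\left(0 \right)} \right)}}{c{\left(-82 \right)}} + \frac{V{\left(1010 \right)}}{-1987373} = \frac{\left(-653\right) 2 \cdot 0 \left(9 + 0\right)}{298} + \frac{1010^{2}}{-1987373} = - 653 \cdot 2 \cdot 0 \cdot 9 \cdot \frac{1}{298} + 1020100 \left(- \frac{1}{1987373}\right) = \left(-653\right) 0 \cdot \frac{1}{298} - \frac{1020100}{1987373} = 0 \cdot \frac{1}{298} - \frac{1020100}{1987373} = 0 - \frac{1020100}{1987373} = - \frac{1020100}{1987373}$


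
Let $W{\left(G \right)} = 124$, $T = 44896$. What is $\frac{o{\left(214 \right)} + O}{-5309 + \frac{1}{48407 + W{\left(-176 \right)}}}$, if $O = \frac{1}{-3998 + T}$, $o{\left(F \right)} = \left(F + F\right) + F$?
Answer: $- \frac{1274255026527}{10537413788044} \approx -0.12093$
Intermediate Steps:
$o{\left(F \right)} = 3 F$ ($o{\left(F \right)} = 2 F + F = 3 F$)
$O = \frac{1}{40898}$ ($O = \frac{1}{-3998 + 44896} = \frac{1}{40898} \approx 2.4451 \cdot 10^{-5}$)
$\frac{o{\left(214 \right)} + O}{-5309 + \frac{1}{48407 + W{\left(-176 \right)}}} = \frac{3 \cdot 214 + \frac{1}{40898}}{-5309 + \frac{1}{48407 + 124}} = \frac{642 + \frac{1}{40898}}{-5309 + \frac{1}{48531}} = \frac{26256517}{40898 \left(-5309 + \frac{1}{48531}\right)} = \frac{26256517}{40898 \left(- \frac{257651078}{48531}\right)} = \frac{26256517}{40898} \left(- \frac{48531}{257651078}\right) = - \frac{1274255026527}{10537413788044}$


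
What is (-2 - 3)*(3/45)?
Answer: -⅓ ≈ -0.33333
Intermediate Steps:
(-2 - 3)*(3/45) = -15/45 = -5*1/15 = -⅓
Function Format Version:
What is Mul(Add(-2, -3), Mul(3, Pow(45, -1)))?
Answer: Rational(-1, 3) ≈ -0.33333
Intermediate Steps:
Mul(Add(-2, -3), Mul(3, Pow(45, -1))) = Mul(-5, Mul(3, Rational(1, 45))) = Mul(-5, Rational(1, 15)) = Rational(-1, 3)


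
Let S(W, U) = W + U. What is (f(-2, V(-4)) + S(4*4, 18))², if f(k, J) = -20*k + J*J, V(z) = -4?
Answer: 8100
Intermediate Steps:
f(k, J) = J² - 20*k (f(k, J) = -20*k + J² = J² - 20*k)
S(W, U) = U + W
(f(-2, V(-4)) + S(4*4, 18))² = (((-4)² - 20*(-2)) + (18 + 4*4))² = ((16 + 40) + (18 + 16))² = (56 + 34)² = 90² = 8100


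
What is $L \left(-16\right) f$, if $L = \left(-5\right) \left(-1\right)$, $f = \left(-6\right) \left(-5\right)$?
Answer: $-2400$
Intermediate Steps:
$f = 30$
$L = 5$
$L \left(-16\right) f = 5 \left(-16\right) 30 = \left(-80\right) 30 = -2400$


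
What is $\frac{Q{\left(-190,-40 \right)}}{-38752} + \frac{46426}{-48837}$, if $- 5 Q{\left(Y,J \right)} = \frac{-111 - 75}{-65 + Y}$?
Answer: $- \frac{382307310853}{402162927600} \approx -0.95063$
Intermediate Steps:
$Q{\left(Y,J \right)} = \frac{186}{5 \left(-65 + Y\right)}$ ($Q{\left(Y,J \right)} = - \frac{\left(-111 - 75\right) \frac{1}{-65 + Y}}{5} = - \frac{\left(-186\right) \frac{1}{-65 + Y}}{5} = \frac{186}{5 \left(-65 + Y\right)}$)
$\frac{Q{\left(-190,-40 \right)}}{-38752} + \frac{46426}{-48837} = \frac{\frac{186}{5} \frac{1}{-65 - 190}}{-38752} + \frac{46426}{-48837} = \frac{186}{5 \left(-255\right)} \left(- \frac{1}{38752}\right) + 46426 \left(- \frac{1}{48837}\right) = \frac{186}{5} \left(- \frac{1}{255}\right) \left(- \frac{1}{38752}\right) - \frac{46426}{48837} = \left(- \frac{62}{425}\right) \left(- \frac{1}{38752}\right) - \frac{46426}{48837} = \frac{31}{8234800} - \frac{46426}{48837} = - \frac{382307310853}{402162927600}$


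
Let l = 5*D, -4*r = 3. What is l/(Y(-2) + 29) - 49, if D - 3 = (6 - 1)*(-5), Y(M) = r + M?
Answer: -1117/21 ≈ -53.190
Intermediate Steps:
r = -3/4 (r = -1/4*3 = -3/4 ≈ -0.75000)
Y(M) = -3/4 + M
D = -22 (D = 3 + (6 - 1)*(-5) = 3 + 5*(-5) = 3 - 25 = -22)
l = -110 (l = 5*(-22) = -110)
l/(Y(-2) + 29) - 49 = -110/((-3/4 - 2) + 29) - 49 = -110/(-11/4 + 29) - 49 = -110/105/4 - 49 = -110*4/105 - 49 = -88/21 - 49 = -1117/21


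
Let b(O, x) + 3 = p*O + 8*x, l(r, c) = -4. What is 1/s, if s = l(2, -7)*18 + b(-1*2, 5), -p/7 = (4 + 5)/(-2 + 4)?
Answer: 1/28 ≈ 0.035714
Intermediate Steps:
p = -63/2 (p = -7*(4 + 5)/(-2 + 4) = -63/2 ≈ -31.500)
b(O, x) = -3 + 8*x - 63*O/2 (b(O, x) = -3 + (-63*O/2 + 8*x) = -3 + (8*x - 63*O/2) = -3 + 8*x - 63*O/2)
s = 28 (s = -4*18 + (-3 + 8*5 - (-63)*2/2) = -72 + (-3 + 40 - 63/2*(-2)) = -72 + (-3 + 40 + 63) = -72 + 100 = 28)
1/s = 1/28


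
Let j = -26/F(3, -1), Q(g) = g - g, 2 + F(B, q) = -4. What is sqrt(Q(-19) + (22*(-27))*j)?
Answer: 3*I*sqrt(286) ≈ 50.735*I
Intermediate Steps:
F(B, q) = -6 (F(B, q) = -2 - 4 = -6)
Q(g) = 0
j = 13/3 (j = -26/(-6) = -26*(-1/6) = 13/3 ≈ 4.3333)
sqrt(Q(-19) + (22*(-27))*j) = sqrt(0 + (22*(-27))*(13/3)) = sqrt(0 - 594*13/3) = sqrt(0 - 2574) = sqrt(-2574) = 3*I*sqrt(286)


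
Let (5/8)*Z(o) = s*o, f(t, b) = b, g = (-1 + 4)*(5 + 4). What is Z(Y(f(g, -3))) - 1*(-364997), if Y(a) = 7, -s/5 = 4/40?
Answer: 1824957/5 ≈ 3.6499e+5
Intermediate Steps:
s = -½ (s = -20/40 = -5*⅒ = -½ ≈ -0.50000)
g = 27 (g = 3*9 = 27)
Z(o) = -4*o/5 (Z(o) = 8*(-o/2)/5 = -4*o/5)
Z(Y(f(g, -3))) - 1*(-364997) = -⅘*7 - 1*(-364997) = -28/5 + 364997 = 1824957/5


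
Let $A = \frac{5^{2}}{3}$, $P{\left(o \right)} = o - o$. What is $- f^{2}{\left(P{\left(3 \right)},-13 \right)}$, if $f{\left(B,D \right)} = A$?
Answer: $- \frac{625}{9} \approx -69.444$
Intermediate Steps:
$P{\left(o \right)} = 0$
$A = \frac{25}{3}$ ($A = 25 \cdot \frac{1}{3} = \frac{25}{3} \approx 8.3333$)
$f{\left(B,D \right)} = \frac{25}{3}$
$- f^{2}{\left(P{\left(3 \right)},-13 \right)} = - \left(\frac{25}{3}\right)^{2} = \left(-1\right) \frac{625}{9} = - \frac{625}{9}$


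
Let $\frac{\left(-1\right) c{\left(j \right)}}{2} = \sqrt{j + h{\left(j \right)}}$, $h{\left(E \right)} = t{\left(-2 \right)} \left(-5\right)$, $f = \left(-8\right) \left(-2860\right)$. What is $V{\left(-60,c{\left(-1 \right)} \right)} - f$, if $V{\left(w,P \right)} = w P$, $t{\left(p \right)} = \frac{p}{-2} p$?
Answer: $-22520$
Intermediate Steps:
$t{\left(p \right)} = - \frac{p^{2}}{2}$ ($t{\left(p \right)} = - \frac{p}{2} p = - \frac{p^{2}}{2}$)
$f = 22880$
$h{\left(E \right)} = 10$ ($h{\left(E \right)} = - \frac{\left(-2\right)^{2}}{2} \left(-5\right) = \left(- \frac{1}{2}\right) 4 \left(-5\right) = \left(-2\right) \left(-5\right) = 10$)
$c{\left(j \right)} = - 2 \sqrt{10 + j}$ ($c{\left(j \right)} = - 2 \sqrt{j + 10} = - 2 \sqrt{10 + j}$)
$V{\left(w,P \right)} = P w$
$V{\left(-60,c{\left(-1 \right)} \right)} - f = - 2 \sqrt{10 - 1} \left(-60\right) - 22880 = - 2 \sqrt{9} \left(-60\right) - 22880 = \left(-2\right) 3 \left(-60\right) - 22880 = \left(-6\right) \left(-60\right) - 22880 = 360 - 22880 = -22520$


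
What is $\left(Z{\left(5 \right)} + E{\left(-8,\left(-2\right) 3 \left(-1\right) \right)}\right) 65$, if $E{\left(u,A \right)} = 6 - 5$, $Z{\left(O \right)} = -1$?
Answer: $0$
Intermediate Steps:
$E{\left(u,A \right)} = 1$
$\left(Z{\left(5 \right)} + E{\left(-8,\left(-2\right) 3 \left(-1\right) \right)}\right) 65 = \left(-1 + 1\right) 65 = 0 \cdot 65 = 0$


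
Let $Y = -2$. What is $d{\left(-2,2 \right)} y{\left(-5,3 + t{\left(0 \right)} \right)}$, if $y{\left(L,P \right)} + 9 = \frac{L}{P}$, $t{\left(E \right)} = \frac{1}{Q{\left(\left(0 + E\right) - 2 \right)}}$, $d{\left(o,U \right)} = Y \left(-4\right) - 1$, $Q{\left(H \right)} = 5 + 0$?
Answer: $- \frac{1183}{16} \approx -73.938$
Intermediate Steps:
$Q{\left(H \right)} = 5$
$d{\left(o,U \right)} = 7$ ($d{\left(o,U \right)} = \left(-2\right) \left(-4\right) - 1 = 8 - 1 = 7$)
$t{\left(E \right)} = \frac{1}{5}$
$y{\left(L,P \right)} = -9 + \frac{L}{P}$
$d{\left(-2,2 \right)} y{\left(-5,3 + t{\left(0 \right)} \right)} = 7 \left(-9 - \frac{5}{3 + \frac{1}{5}}\right) = 7 \left(-9 - \frac{5}{\frac{16}{5}}\right) = 7 \left(-9 - \frac{25}{16}\right) = 7 \left(- \frac{169}{16}\right) = - \frac{1183}{16}$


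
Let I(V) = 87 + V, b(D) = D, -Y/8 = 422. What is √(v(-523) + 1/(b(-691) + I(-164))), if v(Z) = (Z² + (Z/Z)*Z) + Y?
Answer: √621227517/48 ≈ 519.26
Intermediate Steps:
Y = -3376 (Y = -8*422 = -3376)
v(Z) = -3376 + Z + Z² (v(Z) = (Z² + (Z/Z)*Z) - 3376 = (Z² + 1*Z) - 3376 = (Z² + Z) - 3376 = (Z + Z²) - 3376 = -3376 + Z + Z²)
√(v(-523) + 1/(b(-691) + I(-164))) = √((-3376 - 523 + (-523)²) + 1/(-691 + (87 - 164))) = √((-3376 - 523 + 273529) + 1/(-691 - 77)) = √(269630 + 1/(-768)) = √(269630 - 1/768) = √(207075839/768) = √621227517/48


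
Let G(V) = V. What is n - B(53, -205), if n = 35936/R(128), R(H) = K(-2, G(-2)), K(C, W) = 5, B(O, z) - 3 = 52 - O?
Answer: 35926/5 ≈ 7185.2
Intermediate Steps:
B(O, z) = 55 - O (B(O, z) = 3 + (52 - O) = 55 - O)
R(H) = 5
n = 35936/5 ≈ 7187.2
n - B(53, -205) = 35936/5 - (55 - 1*53) = 35936/5 - (55 - 53) = 35936/5 - 1*2 = 35936/5 - 2 = 35926/5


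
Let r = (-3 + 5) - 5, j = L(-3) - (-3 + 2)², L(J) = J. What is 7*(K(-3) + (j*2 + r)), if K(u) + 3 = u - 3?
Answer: -140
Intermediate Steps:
K(u) = -6 + u (K(u) = -3 + (u - 3) = -3 + (-3 + u) = -6 + u)
j = -4 (j = -3 - (-3 + 2)² = -3 - 1*(-1)² = -3 - 1*1 = -3 - 1 = -4)
r = -3 (r = 2 - 5 = -3)
7*(K(-3) + (j*2 + r)) = 7*((-6 - 3) + (-4*2 - 3)) = 7*(-9 + (-8 - 3)) = 7*(-9 - 11) = 7*(-20) = -140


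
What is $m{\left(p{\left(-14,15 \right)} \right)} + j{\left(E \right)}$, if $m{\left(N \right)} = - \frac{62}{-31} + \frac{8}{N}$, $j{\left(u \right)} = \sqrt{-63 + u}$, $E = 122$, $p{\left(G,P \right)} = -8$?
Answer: $1 + \sqrt{59} \approx 8.6812$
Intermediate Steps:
$m{\left(N \right)} = 2 + \frac{8}{N}$ ($m{\left(N \right)} = \left(-62\right) \left(- \frac{1}{31}\right) + \frac{8}{N} = 2 + \frac{8}{N}$)
$m{\left(p{\left(-14,15 \right)} \right)} + j{\left(E \right)} = \left(2 + \frac{8}{-8}\right) + \sqrt{-63 + 122} = \left(2 + 8 \left(- \frac{1}{8}\right)\right) + \sqrt{59} = \left(2 - 1\right) + \sqrt{59} = 1 + \sqrt{59}$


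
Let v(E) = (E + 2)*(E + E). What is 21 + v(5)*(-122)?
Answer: -8519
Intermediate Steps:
v(E) = 2*E*(2 + E) (v(E) = (2 + E)*(2*E) = 2*E*(2 + E))
21 + v(5)*(-122) = 21 + (2*5*(2 + 5))*(-122) = 21 + (2*5*7)*(-122) = 21 + 70*(-122) = 21 - 8540 = -8519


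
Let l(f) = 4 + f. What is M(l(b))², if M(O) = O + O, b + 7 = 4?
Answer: 4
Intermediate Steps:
b = -3 (b = -7 + 4 = -3)
M(O) = 2*O
M(l(b))² = (2*(4 - 3))² = (2*1)² = 2² = 4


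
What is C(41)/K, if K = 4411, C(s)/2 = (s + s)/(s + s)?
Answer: 2/4411 ≈ 0.00045341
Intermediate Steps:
C(s) = 2 (C(s) = 2*((s + s)/(s + s)) = 2*((2*s)/((2*s))) = 2*((2*s)*(1/(2*s))) = 2*1 = 2)
C(41)/K = 2/4411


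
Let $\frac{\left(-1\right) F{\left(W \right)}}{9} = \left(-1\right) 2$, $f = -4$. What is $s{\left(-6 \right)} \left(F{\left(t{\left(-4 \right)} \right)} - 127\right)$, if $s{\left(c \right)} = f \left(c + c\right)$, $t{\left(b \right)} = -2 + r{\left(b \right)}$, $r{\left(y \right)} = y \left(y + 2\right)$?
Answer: $-5232$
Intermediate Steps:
$r{\left(y \right)} = y \left(2 + y\right)$
$t{\left(b \right)} = -2 + b \left(2 + b\right)$
$F{\left(W \right)} = 18$ ($F{\left(W \right)} = - 9 \left(\left(-1\right) 2\right) = \left(-9\right) \left(-2\right) = 18$)
$s{\left(c \right)} = - 8 c$ ($s{\left(c \right)} = - 4 \left(c + c\right) = - 4 \cdot 2 c = - 8 c$)
$s{\left(-6 \right)} \left(F{\left(t{\left(-4 \right)} \right)} - 127\right) = \left(-8\right) \left(-6\right) \left(18 - 127\right) = 48 \left(-109\right) = -5232$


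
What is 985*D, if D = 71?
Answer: 69935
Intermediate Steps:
985*D = 985*71 = 69935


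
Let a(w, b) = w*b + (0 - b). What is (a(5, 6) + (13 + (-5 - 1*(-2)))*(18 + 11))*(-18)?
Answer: -5652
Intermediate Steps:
a(w, b) = -b + b*w (a(w, b) = b*w - b = -b + b*w)
(a(5, 6) + (13 + (-5 - 1*(-2)))*(18 + 11))*(-18) = (6*(-1 + 5) + (13 + (-5 - 1*(-2)))*(18 + 11))*(-18) = (6*4 + (13 + (-5 + 2))*29)*(-18) = (24 + (13 - 3)*29)*(-18) = (24 + 10*29)*(-18) = (24 + 290)*(-18) = 314*(-18) = -5652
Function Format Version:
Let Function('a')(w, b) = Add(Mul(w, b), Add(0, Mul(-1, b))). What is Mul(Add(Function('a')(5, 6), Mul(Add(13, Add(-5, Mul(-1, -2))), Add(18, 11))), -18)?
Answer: -5652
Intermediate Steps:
Function('a')(w, b) = Add(Mul(-1, b), Mul(b, w)) (Function('a')(w, b) = Add(Mul(b, w), Mul(-1, b)) = Add(Mul(-1, b), Mul(b, w)))
Mul(Add(Function('a')(5, 6), Mul(Add(13, Add(-5, Mul(-1, -2))), Add(18, 11))), -18) = Mul(Add(Mul(6, Add(-1, 5)), Mul(Add(13, Add(-5, Mul(-1, -2))), Add(18, 11))), -18) = Mul(Add(Mul(6, 4), Mul(Add(13, Add(-5, 2)), 29)), -18) = Mul(Add(24, Mul(Add(13, -3), 29)), -18) = Mul(Add(24, Mul(10, 29)), -18) = Mul(Add(24, 290), -18) = Mul(314, -18) = -5652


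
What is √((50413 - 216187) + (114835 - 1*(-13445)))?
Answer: 3*I*√4166 ≈ 193.63*I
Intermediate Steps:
√((50413 - 216187) + (114835 - 1*(-13445))) = √(-165774 + (114835 + 13445)) = √(-165774 + 128280) = √(-37494) = 3*I*√4166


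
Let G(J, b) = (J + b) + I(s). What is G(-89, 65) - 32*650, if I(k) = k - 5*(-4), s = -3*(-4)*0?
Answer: -20804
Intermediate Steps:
s = 0 (s = 12*0 = 0)
I(k) = 20 + k (I(k) = k + 20 = 20 + k)
G(J, b) = 20 + J + b (G(J, b) = (J + b) + (20 + 0) = (J + b) + 20 = 20 + J + b)
G(-89, 65) - 32*650 = (20 - 89 + 65) - 32*650 = -4 - 1*20800 = -4 - 20800 = -20804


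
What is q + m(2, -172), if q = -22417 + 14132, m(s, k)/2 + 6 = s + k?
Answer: -8637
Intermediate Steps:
m(s, k) = -12 + 2*k + 2*s (m(s, k) = -12 + 2*(s + k) = -12 + 2*(k + s) = -12 + (2*k + 2*s) = -12 + 2*k + 2*s)
q = -8285
q + m(2, -172) = -8285 + (-12 + 2*(-172) + 2*2) = -8285 + (-12 - 344 + 4) = -8285 - 352 = -8637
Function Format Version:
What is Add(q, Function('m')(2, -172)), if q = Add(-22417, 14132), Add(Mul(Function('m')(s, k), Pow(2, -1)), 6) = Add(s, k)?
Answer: -8637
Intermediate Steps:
Function('m')(s, k) = Add(-12, Mul(2, k), Mul(2, s)) (Function('m')(s, k) = Add(-12, Mul(2, Add(s, k))) = Add(-12, Mul(2, Add(k, s))) = Add(-12, Add(Mul(2, k), Mul(2, s))) = Add(-12, Mul(2, k), Mul(2, s)))
q = -8285
Add(q, Function('m')(2, -172)) = Add(-8285, Add(-12, Mul(2, -172), Mul(2, 2))) = Add(-8285, Add(-12, -344, 4)) = Add(-8285, -352) = -8637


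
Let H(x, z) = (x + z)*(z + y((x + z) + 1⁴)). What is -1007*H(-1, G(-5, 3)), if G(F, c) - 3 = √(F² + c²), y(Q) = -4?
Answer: -32224 - 1007*√34 ≈ -38096.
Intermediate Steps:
G(F, c) = 3 + √(F² + c²)
H(x, z) = (-4 + z)*(x + z) (H(x, z) = (x + z)*(z - 4) = (x + z)*(-4 + z) = (-4 + z)*(x + z))
-1007*H(-1, G(-5, 3)) = -1007*((3 + √((-5)² + 3²))² - 4*(-1) - 4*(3 + √((-5)² + 3²)) - (3 + √((-5)² + 3²))) = -1007*((3 + √(25 + 9))² + 4 - 4*(3 + √(25 + 9)) - (3 + √(25 + 9))) = -1007*((3 + √34)² + 4 - 4*(3 + √34) - (3 + √34)) = -1007*((3 + √34)² + 4 + (-12 - 4*√34) + (-3 - √34)) = -1007*(-11 + (3 + √34)² - 5*√34) = 11077 - 1007*(3 + √34)² + 5035*√34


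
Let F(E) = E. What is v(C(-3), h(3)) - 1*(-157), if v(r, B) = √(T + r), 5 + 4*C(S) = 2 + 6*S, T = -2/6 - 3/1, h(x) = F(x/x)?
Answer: 157 + I*√309/6 ≈ 157.0 + 2.9297*I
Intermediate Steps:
h(x) = 1 (h(x) = x/x = 1)
T = -10/3 (T = -2*⅙ - 3*1 = -⅓ - 3 = -10/3 ≈ -3.3333)
C(S) = -¾ + 3*S/2 (C(S) = -5/4 + (2 + 6*S)/4 = -5/4 + (½ + 3*S/2) = -¾ + 3*S/2)
v(r, B) = √(-10/3 + r)
v(C(-3), h(3)) - 1*(-157) = √(-30 + 9*(-¾ + (3/2)*(-3)))/3 - 1*(-157) = √(-30 + 9*(-¾ - 9/2))/3 + 157 = √(-30 + 9*(-21/4))/3 + 157 = √(-30 - 189/4)/3 + 157 = √(-309/4)/3 + 157 = (I*√309/2)/3 + 157 = I*√309/6 + 157 = 157 + I*√309/6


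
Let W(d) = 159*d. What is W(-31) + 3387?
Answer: -1542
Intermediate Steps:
W(-31) + 3387 = 159*(-31) + 3387 = -4929 + 3387 = -1542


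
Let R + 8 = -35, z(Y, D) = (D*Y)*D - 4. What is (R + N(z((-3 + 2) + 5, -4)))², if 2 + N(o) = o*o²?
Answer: 46636562025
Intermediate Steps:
z(Y, D) = -4 + Y*D² (z(Y, D) = Y*D² - 4 = -4 + Y*D²)
R = -43 (R = -8 - 35 = -43)
N(o) = -2 + o³ (N(o) = -2 + o*o² = -2 + o³)
(R + N(z((-3 + 2) + 5, -4)))² = (-43 + (-2 + (-4 + ((-3 + 2) + 5)*(-4)²)³))² = (-43 + (-2 + (-4 + (-1 + 5)*16)³))² = (-43 + (-2 + (-4 + 4*16)³))² = (-43 + (-2 + (-4 + 64)³))² = (-43 + (-2 + 60³))² = (-43 + (-2 + 216000))² = (-43 + 215998)² = 215955² = 46636562025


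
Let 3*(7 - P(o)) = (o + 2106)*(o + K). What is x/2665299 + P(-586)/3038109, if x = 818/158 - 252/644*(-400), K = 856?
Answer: -73508347498384/1634788994912983 ≈ -0.044965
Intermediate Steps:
P(o) = 7 - (856 + o)*(2106 + o)/3 (P(o) = 7 - (o + 2106)*(o + 856)/3 = 7 - (2106 + o)*(856 + o)/3 = 7 - (856 + o)*(2106 + o)/3)
x = 293807/1817 (x = 818*(1/158) - 252*1/644*(-400) = 409/79 - 9/23*(-400) = 409/79 + 3600/23 = 293807/1817 ≈ 161.70)
x/2665299 + P(-586)/3038109 = (293807/1817)/2665299 + (-600905 - 2962/3*(-586) - ⅓*(-586)²)/3038109 = (293807/1817)*(1/2665299) + (-600905 + 1735732/3 - ⅓*343396)*(1/3038109) = 293807/4842848283 + (-600905 + 1735732/3 - 343396/3)*(1/3038109) = 293807/4842848283 - 136793*1/3038109 = 293807/4842848283 - 136793/3038109 = -73508347498384/1634788994912983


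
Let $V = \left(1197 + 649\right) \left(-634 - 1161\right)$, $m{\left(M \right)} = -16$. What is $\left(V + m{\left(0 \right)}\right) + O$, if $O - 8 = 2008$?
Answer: $-3311570$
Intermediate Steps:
$O = 2016$ ($O = 8 + 2008 = 2016$)
$V = -3313570$ ($V = 1846 \left(-1795\right) = -3313570$)
$\left(V + m{\left(0 \right)}\right) + O = \left(-3313570 - 16\right) + 2016 = -3313586 + 2016 = -3311570$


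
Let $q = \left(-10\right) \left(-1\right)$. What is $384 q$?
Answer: $3840$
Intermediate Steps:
$q = 10$
$384 q = 384 \cdot 10 = 3840$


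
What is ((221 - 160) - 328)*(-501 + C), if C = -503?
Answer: 268068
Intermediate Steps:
((221 - 160) - 328)*(-501 + C) = ((221 - 160) - 328)*(-501 - 503) = (61 - 328)*(-1004) = -267*(-1004) = 268068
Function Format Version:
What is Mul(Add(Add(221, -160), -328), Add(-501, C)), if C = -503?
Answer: 268068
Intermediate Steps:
Mul(Add(Add(221, -160), -328), Add(-501, C)) = Mul(Add(Add(221, -160), -328), Add(-501, -503)) = Mul(Add(61, -328), -1004) = Mul(-267, -1004) = 268068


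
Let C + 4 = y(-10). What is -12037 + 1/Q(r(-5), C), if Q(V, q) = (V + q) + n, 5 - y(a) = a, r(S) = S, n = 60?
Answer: -794441/66 ≈ -12037.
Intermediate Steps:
y(a) = 5 - a
C = 11 (C = -4 + (5 - 1*(-10)) = -4 + (5 + 10) = -4 + 15 = 11)
Q(V, q) = 60 + V + q (Q(V, q) = (V + q) + 60 = 60 + V + q)
-12037 + 1/Q(r(-5), C) = -12037 + 1/(60 - 5 + 11) = -12037 + 1/66 = -794441/66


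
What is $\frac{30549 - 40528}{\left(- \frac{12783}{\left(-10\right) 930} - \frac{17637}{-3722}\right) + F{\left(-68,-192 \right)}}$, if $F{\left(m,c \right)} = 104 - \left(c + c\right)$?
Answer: $- \frac{57569848900}{2850587871} \approx -20.196$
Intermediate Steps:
$F{\left(m,c \right)} = 104 - 2 c$
$\frac{30549 - 40528}{\left(- \frac{12783}{\left(-10\right) 930} - \frac{17637}{-3722}\right) + F{\left(-68,-192 \right)}} = \frac{30549 - 40528}{\left(- \frac{12783}{\left(-10\right) 930} - \frac{17637}{-3722}\right) + \left(104 - -384\right)} = - \frac{9979}{\left(- \frac{12783}{-9300} - - \frac{17637}{3722}\right) + \left(104 + 384\right)} = - \frac{9979}{\left(\left(-12783\right) \left(- \frac{1}{9300}\right) + \frac{17637}{3722}\right) + 488} = - \frac{9979}{\left(\frac{4261}{3100} + \frac{17637}{3722}\right) + 488} = - \frac{9979}{\frac{35267071}{5769100} + 488} = - \frac{9979}{\frac{2850587871}{5769100}} = \left(-9979\right) \frac{5769100}{2850587871} = - \frac{57569848900}{2850587871}$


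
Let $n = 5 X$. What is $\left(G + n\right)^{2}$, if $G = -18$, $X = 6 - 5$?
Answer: $169$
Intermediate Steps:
$X = 1$ ($X = 6 - 5 = 1$)
$n = 5$ ($n = 5 \cdot 1 = 5$)
$\left(G + n\right)^{2} = \left(-18 + 5\right)^{2} = \left(-13\right)^{2} = 169$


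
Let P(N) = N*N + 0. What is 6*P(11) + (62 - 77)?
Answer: 711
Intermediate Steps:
P(N) = N² (P(N) = N² + 0 = N²)
6*P(11) + (62 - 77) = 6*11² + (62 - 77) = 6*121 - 15 = 726 - 15 = 711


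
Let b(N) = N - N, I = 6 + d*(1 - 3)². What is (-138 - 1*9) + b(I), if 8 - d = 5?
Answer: -147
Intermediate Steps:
d = 3 (d = 8 - 1*5 = 8 - 5 = 3)
I = 18 (I = 6 + 3*(1 - 3)² = 6 + 3*(-2)² = 6 + 3*4 = 6 + 12 = 18)
b(N) = 0
(-138 - 1*9) + b(I) = (-138 - 1*9) + 0 = (-138 - 9) + 0 = -147 + 0 = -147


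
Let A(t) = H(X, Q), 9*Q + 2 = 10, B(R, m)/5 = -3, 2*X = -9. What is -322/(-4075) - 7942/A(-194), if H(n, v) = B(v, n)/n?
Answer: -9708773/4075 ≈ -2382.5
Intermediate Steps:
X = -9/2 (X = (½)*(-9) = -9/2 ≈ -4.5000)
B(R, m) = -15 (B(R, m) = 5*(-3) = -15)
Q = 8/9 (Q = -2/9 + (⅑)*10 = -2/9 + 10/9 = 8/9 ≈ 0.88889)
H(n, v) = -15/n
A(t) = 10/3 (A(t) = -15/(-9/2) = -15*(-2/9) = 10/3)
-322/(-4075) - 7942/A(-194) = -322/(-4075) - 7942/10/3 = -322*(-1/4075) - 7942*3/10 = 322/4075 - 11913/5 = -9708773/4075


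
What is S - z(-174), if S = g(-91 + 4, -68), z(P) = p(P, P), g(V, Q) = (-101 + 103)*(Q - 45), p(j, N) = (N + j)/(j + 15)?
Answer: -12094/53 ≈ -228.19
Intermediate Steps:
p(j, N) = (N + j)/(15 + j)
g(V, Q) = -90 + 2*Q (g(V, Q) = 2*(-45 + Q) = -90 + 2*Q)
z(P) = 2*P/(15 + P) (z(P) = (P + P)/(15 + P) = (2*P)/(15 + P) = 2*P/(15 + P))
S = -226 (S = -90 + 2*(-68) = -90 - 136 = -226)
S - z(-174) = -226 - 2*(-174)/(15 - 174) = -226 - 2*(-174)/(-159) = -226 - 2*(-174)*(-1)/159 = -226 - 1*116/53 = -226 - 116/53 = -12094/53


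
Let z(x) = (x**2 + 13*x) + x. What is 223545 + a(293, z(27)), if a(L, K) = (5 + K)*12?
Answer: 236889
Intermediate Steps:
z(x) = x**2 + 14*x
a(L, K) = 60 + 12*K
223545 + a(293, z(27)) = 223545 + (60 + 12*(27*(14 + 27))) = 223545 + (60 + 12*(27*41)) = 223545 + (60 + 12*1107) = 223545 + (60 + 13284) = 223545 + 13344 = 236889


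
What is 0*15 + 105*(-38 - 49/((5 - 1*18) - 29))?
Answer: -7735/2 ≈ -3867.5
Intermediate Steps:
0*15 + 105*(-38 - 49/((5 - 1*18) - 29)) = 0 + 105*(-38 - 49/((5 - 18) - 29)) = 0 + 105*(-38 - 49/(-13 - 29)) = 0 + 105*(-38 - 49/(-42)) = 0 + 105*(-38 - 49*(-1)/42) = 0 + 105*(-38 - 1*(-7/6)) = 0 + 105*(-38 + 7/6) = 0 + 105*(-221/6) = 0 - 7735/2 = -7735/2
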